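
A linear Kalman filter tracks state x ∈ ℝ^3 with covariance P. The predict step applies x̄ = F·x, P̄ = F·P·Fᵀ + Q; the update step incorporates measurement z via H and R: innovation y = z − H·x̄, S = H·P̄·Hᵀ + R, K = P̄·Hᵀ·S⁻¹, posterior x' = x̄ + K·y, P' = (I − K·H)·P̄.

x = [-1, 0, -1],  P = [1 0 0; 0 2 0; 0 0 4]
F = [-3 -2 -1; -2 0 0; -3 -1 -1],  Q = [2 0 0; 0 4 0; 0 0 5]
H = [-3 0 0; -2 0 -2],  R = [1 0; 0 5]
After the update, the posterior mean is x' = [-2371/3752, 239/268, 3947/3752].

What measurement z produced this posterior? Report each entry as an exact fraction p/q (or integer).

z = [2, -1]

x̄ = F·x = [4, 2, 4]
P̄ = F·P·Fᵀ + Q = [23 6 17; 6 8 6; 17 6 20]
S = H·P̄·Hᵀ + R = [208 240; 240 313]
K = P̄·Hᵀ·S⁻¹ = [-2397/7504 -5/469; 9/536 -6/67; 1797/7504 -197/469]
x' − x̄ = [-17379/3752, -297/268, -11061/3752] = K·y
y = (KᵀK)⁻¹·Kᵀ·(x' − x̄) = [14, 15]
z = y + H·x̄ = [14, 15] + [-12, -16] = [2, -1]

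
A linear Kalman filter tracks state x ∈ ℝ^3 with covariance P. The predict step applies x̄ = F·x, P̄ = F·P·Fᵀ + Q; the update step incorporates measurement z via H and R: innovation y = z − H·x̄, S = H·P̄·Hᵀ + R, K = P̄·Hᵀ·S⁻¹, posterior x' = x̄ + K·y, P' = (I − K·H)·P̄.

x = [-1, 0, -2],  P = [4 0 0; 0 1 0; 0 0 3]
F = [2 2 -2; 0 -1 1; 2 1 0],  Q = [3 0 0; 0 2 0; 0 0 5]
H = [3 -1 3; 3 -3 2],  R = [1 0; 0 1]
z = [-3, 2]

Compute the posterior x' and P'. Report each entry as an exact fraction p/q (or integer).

x' = [3627/4547, -25343/18188, -20647/9094]
P' = [19965/9094 3862/4547 -17417/9094; 3862/4547 10513/18188 -5167/9094; -17417/9094 -5167/9094 16977/9094]

x̄ = F·x = [2, -2, -2]
P̄ = F·P·Fᵀ + Q = [35 -8 18; -8 6 -1; 18 -1 22]
y = z − H·x̄ = [-5, -6]
S = H·P̄·Hᵀ + R = [898 842; 842 830]
K = P̄·Hᵀ·S⁻¹ = [-40/4547 1889/9094; 4829/18188 -5863/18188; 3847/9094 -1398/4547]
x' = x̄ + K·y = [3627/4547, -25343/18188, -20647/9094]
P' = (I − K·H)·P̄ = [19965/9094 3862/4547 -17417/9094; 3862/4547 10513/18188 -5167/9094; -17417/9094 -5167/9094 16977/9094]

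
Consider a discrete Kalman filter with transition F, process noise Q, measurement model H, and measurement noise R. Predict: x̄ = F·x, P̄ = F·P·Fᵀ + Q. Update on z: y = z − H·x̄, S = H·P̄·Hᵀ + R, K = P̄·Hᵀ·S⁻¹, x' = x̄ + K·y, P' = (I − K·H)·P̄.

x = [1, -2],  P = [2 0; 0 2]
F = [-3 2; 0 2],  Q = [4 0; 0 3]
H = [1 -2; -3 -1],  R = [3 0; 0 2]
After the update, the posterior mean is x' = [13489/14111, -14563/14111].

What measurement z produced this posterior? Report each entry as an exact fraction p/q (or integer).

z = [3, -2]

x̄ = F·x = [-7, -4]
P̄ = F·P·Fᵀ + Q = [30 8; 8 11]
S = H·P̄·Hᵀ + R = [45 -28; -28 331]
K = P̄·Hᵀ·S⁻¹ = [1890/14111 -4018/14111; -5614/14111 -1967/14111]
x' − x̄ = [112266/14111, 41881/14111] = K·y
y = (KᵀK)⁻¹·Kᵀ·(x' − x̄) = [2, -27]
z = y + H·x̄ = [2, -27] + [1, 25] = [3, -2]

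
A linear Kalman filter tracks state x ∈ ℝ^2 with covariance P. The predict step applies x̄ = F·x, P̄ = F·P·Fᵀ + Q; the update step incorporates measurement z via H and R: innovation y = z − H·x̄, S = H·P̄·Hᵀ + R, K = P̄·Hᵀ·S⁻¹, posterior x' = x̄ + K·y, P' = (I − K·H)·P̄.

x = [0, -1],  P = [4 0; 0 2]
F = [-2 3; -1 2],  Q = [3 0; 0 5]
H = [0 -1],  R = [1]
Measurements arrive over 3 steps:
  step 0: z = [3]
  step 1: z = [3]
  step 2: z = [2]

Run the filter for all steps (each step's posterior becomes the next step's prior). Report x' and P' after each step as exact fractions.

step 0: x̄ = F·x = [-3, -2]
step 0: P̄ = F·P·Fᵀ + Q = [37 20; 20 17]
step 0: y = z − H·x̄ = [1]
step 0: S = H·P̄·Hᵀ + R = [18]
step 0: K = P̄·Hᵀ·S⁻¹ = [-10/9; -17/18]
step 0: x' = x̄ + K·y = [-37/9, -53/18]
step 0: P' = (I − K·H)·P̄ = [133/9 10/9; 10/9 17/18]
step 1: x̄ = F·x = [-11/18, -16/9]
step 1: P̄ = F·P·Fᵀ + Q = [1031/18 247/9; 247/9 172/9]
step 1: y = z − H·x̄ = [11/9]
step 1: S = H·P̄·Hᵀ + R = [181/9]
step 1: K = P̄·Hᵀ·S⁻¹ = [-247/181; -172/181]
step 1: x' = x̄ + K·y = [-825/362, -532/181]
step 1: P' = (I − K·H)·P̄ = [7177/362 247/181; 247/181 172/181]
step 2: x̄ = F·x = [-771/181, -1303/362]
step 2: P̄ = F·P·Fᵀ + Q = [13481/181 6480/181; 6480/181 8387/362]
step 2: y = z − H·x̄ = [-579/362]
step 2: S = H·P̄·Hᵀ + R = [8749/362]
step 2: K = P̄·Hᵀ·S⁻¹ = [-12960/8749; -8387/8749]
step 2: x' = x̄ + K·y = [-16539/8749, -18077/8749]
step 2: P' = (I − K·H)·P̄ = [187649/8749 12960/8749; 12960/8749 8387/8749]

step 0: x' = [-37/9, -53/18], P' = [133/9 10/9; 10/9 17/18]
step 1: x' = [-825/362, -532/181], P' = [7177/362 247/181; 247/181 172/181]
step 2: x' = [-16539/8749, -18077/8749], P' = [187649/8749 12960/8749; 12960/8749 8387/8749]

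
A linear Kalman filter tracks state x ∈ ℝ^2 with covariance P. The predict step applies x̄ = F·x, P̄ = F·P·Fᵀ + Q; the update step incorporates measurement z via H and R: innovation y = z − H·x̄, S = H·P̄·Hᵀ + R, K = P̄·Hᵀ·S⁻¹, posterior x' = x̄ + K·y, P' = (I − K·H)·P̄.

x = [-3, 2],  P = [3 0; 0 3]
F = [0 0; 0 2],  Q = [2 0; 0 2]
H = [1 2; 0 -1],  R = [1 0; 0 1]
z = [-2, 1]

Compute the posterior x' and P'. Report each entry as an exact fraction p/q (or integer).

x' = [-20/101, -86/101]
P' = [142/101 -56/101; -56/101 42/101]

x̄ = F·x = [0, 4]
P̄ = F·P·Fᵀ + Q = [2 0; 0 14]
y = z − H·x̄ = [-10, 5]
S = H·P̄·Hᵀ + R = [59 -28; -28 15]
K = P̄·Hᵀ·S⁻¹ = [30/101 56/101; 28/101 -42/101]
x' = x̄ + K·y = [-20/101, -86/101]
P' = (I − K·H)·P̄ = [142/101 -56/101; -56/101 42/101]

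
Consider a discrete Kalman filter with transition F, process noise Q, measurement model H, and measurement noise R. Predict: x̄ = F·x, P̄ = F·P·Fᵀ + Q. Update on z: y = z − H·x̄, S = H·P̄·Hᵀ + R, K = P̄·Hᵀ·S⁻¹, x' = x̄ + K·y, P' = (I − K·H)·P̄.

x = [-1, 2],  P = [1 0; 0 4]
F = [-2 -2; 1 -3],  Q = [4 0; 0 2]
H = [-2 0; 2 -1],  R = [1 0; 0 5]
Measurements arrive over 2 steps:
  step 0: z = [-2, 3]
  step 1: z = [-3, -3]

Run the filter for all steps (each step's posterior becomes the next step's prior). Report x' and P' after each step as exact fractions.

step 0: x̄ = F·x = [-2, -7]
step 0: P̄ = F·P·Fᵀ + Q = [24 22; 22 39]
step 0: y = z − H·x̄ = [-6, 0]
step 0: S = H·P̄·Hᵀ + R = [97 -52; -52 52]
step 0: K = P̄·Hᵀ·S⁻¹ = [-22/45 1/90; -13/15 -601/780]
step 0: x' = x̄ + K·y = [14/15, -9/5]
step 0: P' = (I − K·H)·P̄ = [11/45 13/30; 13/30 1227/260]
step 1: x̄ = F·x = [26/15, 19/3]
step 1: P̄ = F·P·Fᵀ + Q = [15983/585 6917/234; 6917/234 19711/468]
step 1: y = z − H·x̄ = [7/15, -2/15]
step 1: S = H·P̄·Hᵀ + R = [64517/585 -29347/585; -29347/585 89303/2340]
step 1: K = P̄·Hᵀ·S⁻¹ = [-1935328/3959959 58694/3959959; -3283716/3959959 -2552231/3959959]
step 1: x' = x̄ + K·y = [5952950/3959959, 23887637/3959959]
step 1: P' = (I − K·H)·P̄ = [967664/3959959 1641858/3959959; 1641858/3959959 16044871/3959959]

step 0: x' = [14/15, -9/5], P' = [11/45 13/30; 13/30 1227/260]
step 1: x' = [5952950/3959959, 23887637/3959959], P' = [967664/3959959 1641858/3959959; 1641858/3959959 16044871/3959959]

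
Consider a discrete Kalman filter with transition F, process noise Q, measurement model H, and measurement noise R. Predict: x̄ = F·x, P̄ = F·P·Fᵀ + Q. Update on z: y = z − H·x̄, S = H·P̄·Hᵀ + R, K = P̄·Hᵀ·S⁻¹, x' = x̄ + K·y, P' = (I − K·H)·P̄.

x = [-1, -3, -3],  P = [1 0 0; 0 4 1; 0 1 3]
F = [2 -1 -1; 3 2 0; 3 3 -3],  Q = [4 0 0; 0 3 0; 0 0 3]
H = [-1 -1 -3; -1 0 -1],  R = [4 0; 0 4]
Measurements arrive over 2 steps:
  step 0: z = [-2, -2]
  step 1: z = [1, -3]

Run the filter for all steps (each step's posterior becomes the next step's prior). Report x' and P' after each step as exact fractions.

step 0: x' = [15690/11927, -54820/11927, 19500/11927], P' = [64743/11927 1750/11927 -25647/11927; 1750/11927 96660/11927 -27882/11927; -25647/11927 -27882/11927 22515/11927]
step 1: x' = [4360263585/687192961, 1132898512/687192961, -2093832402/687192961], P' = [5521812047/687192961 1042600554/687192961 -2461150407/687192961; 1042600554/687192961 2833783700/687192961 -1136031126/687192961; -2461150407/687192961 -1136031126/687192961 1536333987/687192961]

step 0: x̄ = F·x = [4, -9, -3]
step 0: P̄ = F·P·Fᵀ + Q = [17 -4 3; -4 28 27; 3 27 57]
step 0: y = z − H·x̄ = [-16, -1]
step 0: S = H·P̄·Hᵀ + R = [734 223; 223 84]
step 0: K = P̄·Hᵀ·S⁻¹ = [2612/11927 -9774/11927; -3691/11927 6533/11927; -3504/11927 783/11927]
step 0: x' = x̄ + K·y = [15690/11927, -54820/11927, 19500/11927]
step 0: P' = (I − K·H)·P̄ = [64743/11927 1750/11927 -25647/11927; 1750/11927 96660/11927 -27882/11927; -25647/11927 -27882/11927 22515/11927]
step 1: x̄ = F·x = [66700/11927, -62570/11927, -175890/11927]
step 1: P̄ = F·P·Fᵀ + Q = [465679/11927 329593/11927 402096/11927; 329593/11927 1026108/11927 1587012/11927; 402096/11927 1587012/11927 2686065/11927]
step 1: y = z − H·x̄ = [-511613/11927, -144971/11927]
step 1: S = H·P̄·Hᵀ + R = [38307914/11927 12048863/11927; 12048863/11927 4003644/11927]
step 1: K = P̄·Hᵀ·S⁻¹ = [204759655/687192961 -765165410/687192961; -117072719/687192961 23357643/687192961; -252955107/687192961 231204105/687192961]
step 1: x' = x̄ + K·y = [4360263585/687192961, 1132898512/687192961, -2093832402/687192961]
step 1: P' = (I − K·H)·P̄ = [5521812047/687192961 1042600554/687192961 -2461150407/687192961; 1042600554/687192961 2833783700/687192961 -1136031126/687192961; -2461150407/687192961 -1136031126/687192961 1536333987/687192961]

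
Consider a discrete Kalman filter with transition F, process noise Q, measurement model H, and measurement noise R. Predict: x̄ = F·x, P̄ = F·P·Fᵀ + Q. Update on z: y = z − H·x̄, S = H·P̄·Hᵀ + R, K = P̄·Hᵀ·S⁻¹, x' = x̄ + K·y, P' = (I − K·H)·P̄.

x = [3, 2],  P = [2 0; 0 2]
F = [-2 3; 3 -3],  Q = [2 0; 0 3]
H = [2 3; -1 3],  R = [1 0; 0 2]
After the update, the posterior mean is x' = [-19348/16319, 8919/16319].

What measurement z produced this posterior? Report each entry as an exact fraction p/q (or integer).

z = [-1, 3]

x̄ = F·x = [0, 3]
P̄ = F·P·Fᵀ + Q = [28 -30; -30 39]
S = H·P̄·Hᵀ + R = [104 205; 205 561]
K = P̄·Hᵀ·S⁻¹ = [5116/16319 -5302/16319; 1842/16319 3603/16319]
x' − x̄ = [-19348/16319, -40038/16319] = K·y
y = (KᵀK)⁻¹·Kᵀ·(x' − x̄) = [-10, -6]
z = y + H·x̄ = [-10, -6] + [9, 9] = [-1, 3]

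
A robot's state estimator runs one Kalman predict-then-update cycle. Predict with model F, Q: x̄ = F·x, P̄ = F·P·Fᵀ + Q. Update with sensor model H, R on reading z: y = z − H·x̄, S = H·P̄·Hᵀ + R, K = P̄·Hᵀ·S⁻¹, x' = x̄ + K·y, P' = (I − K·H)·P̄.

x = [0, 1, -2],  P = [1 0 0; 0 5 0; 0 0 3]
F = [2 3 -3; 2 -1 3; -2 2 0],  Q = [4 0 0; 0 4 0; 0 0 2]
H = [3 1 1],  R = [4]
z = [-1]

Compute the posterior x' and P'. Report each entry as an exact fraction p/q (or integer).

x' = [7/5, -61/15, -1]
P' = [536/115 -1026/115 -86/23; -1026/115 9928/345 -58/23; -86/23 -58/23 328/23]

x̄ = F·x = [9, -7, 2]
P̄ = F·P·Fᵀ + Q = [80 -38 26; -38 40 -14; 26 -14 26]
y = z − H·x̄ = [-23]
S = H·P̄·Hᵀ + R = [690]
K = P̄·Hᵀ·S⁻¹ = [38/115; -44/345; 3/23]
x' = x̄ + K·y = [7/5, -61/15, -1]
P' = (I − K·H)·P̄ = [536/115 -1026/115 -86/23; -1026/115 9928/345 -58/23; -86/23 -58/23 328/23]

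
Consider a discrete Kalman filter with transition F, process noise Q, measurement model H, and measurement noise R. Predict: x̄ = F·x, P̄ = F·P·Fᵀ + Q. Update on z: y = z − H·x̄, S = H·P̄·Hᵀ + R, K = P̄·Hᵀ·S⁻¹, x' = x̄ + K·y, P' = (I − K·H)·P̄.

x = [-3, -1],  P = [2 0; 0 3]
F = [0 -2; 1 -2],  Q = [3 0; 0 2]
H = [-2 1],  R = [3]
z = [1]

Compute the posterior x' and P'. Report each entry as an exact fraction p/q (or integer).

x̄ = F·x = [2, -1]
P̄ = F·P·Fᵀ + Q = [15 12; 12 16]
y = z − H·x̄ = [6]
S = H·P̄·Hᵀ + R = [31]
K = P̄·Hᵀ·S⁻¹ = [-18/31; -8/31]
x' = x̄ + K·y = [-46/31, -79/31]
P' = (I − K·H)·P̄ = [141/31 228/31; 228/31 432/31]

x' = [-46/31, -79/31]
P' = [141/31 228/31; 228/31 432/31]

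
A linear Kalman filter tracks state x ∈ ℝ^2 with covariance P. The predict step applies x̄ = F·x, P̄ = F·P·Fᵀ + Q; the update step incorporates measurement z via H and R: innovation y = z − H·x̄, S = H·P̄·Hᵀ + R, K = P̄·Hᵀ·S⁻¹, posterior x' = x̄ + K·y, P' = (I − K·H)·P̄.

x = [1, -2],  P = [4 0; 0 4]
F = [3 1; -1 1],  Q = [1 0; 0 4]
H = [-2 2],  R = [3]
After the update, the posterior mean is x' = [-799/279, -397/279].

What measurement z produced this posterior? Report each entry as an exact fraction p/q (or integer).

z = [3]

x̄ = F·x = [1, -3]
P̄ = F·P·Fᵀ + Q = [41 -8; -8 12]
S = H·P̄·Hᵀ + R = [279]
K = P̄·Hᵀ·S⁻¹ = [-98/279; 40/279]
x' − x̄ = [-1078/279, 440/279] = K·y
y = (KᵀK)⁻¹·Kᵀ·(x' − x̄) = [11]
z = y + H·x̄ = [11] + [-8] = [3]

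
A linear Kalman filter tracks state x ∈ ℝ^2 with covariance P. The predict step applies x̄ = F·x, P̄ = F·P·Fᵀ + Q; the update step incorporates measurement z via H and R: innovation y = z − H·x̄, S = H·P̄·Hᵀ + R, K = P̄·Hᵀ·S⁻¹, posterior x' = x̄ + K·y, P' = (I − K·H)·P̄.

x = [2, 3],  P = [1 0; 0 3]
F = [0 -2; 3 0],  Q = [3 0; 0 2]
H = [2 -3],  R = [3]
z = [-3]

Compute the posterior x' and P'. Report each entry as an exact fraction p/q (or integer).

x' = [-1, 1/2]
P' = [85/9 55/9; 55/9 77/18]

x̄ = F·x = [-6, 6]
P̄ = F·P·Fᵀ + Q = [15 0; 0 11]
y = z − H·x̄ = [27]
S = H·P̄·Hᵀ + R = [162]
K = P̄·Hᵀ·S⁻¹ = [5/27; -11/54]
x' = x̄ + K·y = [-1, 1/2]
P' = (I − K·H)·P̄ = [85/9 55/9; 55/9 77/18]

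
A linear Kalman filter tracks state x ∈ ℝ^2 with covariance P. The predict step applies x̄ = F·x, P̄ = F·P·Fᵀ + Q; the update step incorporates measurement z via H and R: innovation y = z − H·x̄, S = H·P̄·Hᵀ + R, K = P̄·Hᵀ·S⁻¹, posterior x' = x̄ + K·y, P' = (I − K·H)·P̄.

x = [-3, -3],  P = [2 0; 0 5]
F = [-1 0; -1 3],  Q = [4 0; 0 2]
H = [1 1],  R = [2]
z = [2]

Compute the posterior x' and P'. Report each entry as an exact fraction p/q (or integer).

x' = [223/61, -111/61]
P' = [302/61 -286/61; -286/61 388/61]

x̄ = F·x = [3, -6]
P̄ = F·P·Fᵀ + Q = [6 2; 2 49]
y = z − H·x̄ = [5]
S = H·P̄·Hᵀ + R = [61]
K = P̄·Hᵀ·S⁻¹ = [8/61; 51/61]
x' = x̄ + K·y = [223/61, -111/61]
P' = (I − K·H)·P̄ = [302/61 -286/61; -286/61 388/61]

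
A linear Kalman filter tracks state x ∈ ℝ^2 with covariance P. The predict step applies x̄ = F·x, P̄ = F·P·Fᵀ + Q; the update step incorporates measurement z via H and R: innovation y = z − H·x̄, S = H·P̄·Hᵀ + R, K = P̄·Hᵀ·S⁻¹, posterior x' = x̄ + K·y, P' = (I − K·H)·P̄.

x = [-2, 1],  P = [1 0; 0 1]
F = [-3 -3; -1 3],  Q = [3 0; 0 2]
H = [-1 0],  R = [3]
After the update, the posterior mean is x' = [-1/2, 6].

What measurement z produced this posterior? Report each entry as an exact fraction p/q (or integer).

x̄ = F·x = [3, 5]
P̄ = F·P·Fᵀ + Q = [21 -6; -6 12]
S = H·P̄·Hᵀ + R = [24]
K = P̄·Hᵀ·S⁻¹ = [-7/8; 1/4]
x' − x̄ = [-7/2, 1] = K·y
y = (KᵀK)⁻¹·Kᵀ·(x' − x̄) = [4]
z = y + H·x̄ = [4] + [-3] = [1]

z = [1]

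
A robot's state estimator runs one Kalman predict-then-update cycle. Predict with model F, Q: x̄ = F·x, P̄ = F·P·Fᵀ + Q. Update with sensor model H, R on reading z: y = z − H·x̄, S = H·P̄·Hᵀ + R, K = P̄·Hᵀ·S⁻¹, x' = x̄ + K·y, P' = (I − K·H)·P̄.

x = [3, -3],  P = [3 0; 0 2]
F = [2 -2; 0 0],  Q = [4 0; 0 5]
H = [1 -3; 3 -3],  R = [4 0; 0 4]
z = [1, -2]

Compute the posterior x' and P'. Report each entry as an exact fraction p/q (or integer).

x̄ = F·x = [12, 0]
P̄ = F·P·Fᵀ + Q = [24 0; 0 5]
y = z − H·x̄ = [-11, -38]
S = H·P̄·Hᵀ + R = [73 117; 117 265]
K = P̄·Hᵀ·S⁻¹ = [-258/707 306/707; -555/1414 165/1414]
x' = x̄ + K·y = [-306/707, -165/1414]
P' = (I − K·H)·P̄ = [1128/707 720/707; 720/707 610/707]

x' = [-306/707, -165/1414]
P' = [1128/707 720/707; 720/707 610/707]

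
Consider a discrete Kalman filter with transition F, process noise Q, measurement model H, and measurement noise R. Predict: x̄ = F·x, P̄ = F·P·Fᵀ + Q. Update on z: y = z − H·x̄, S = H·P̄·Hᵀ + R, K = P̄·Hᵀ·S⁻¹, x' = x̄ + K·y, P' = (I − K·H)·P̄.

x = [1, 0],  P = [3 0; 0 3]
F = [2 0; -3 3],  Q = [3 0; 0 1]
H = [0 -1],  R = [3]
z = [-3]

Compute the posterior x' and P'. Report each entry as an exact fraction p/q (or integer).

x̄ = F·x = [2, -3]
P̄ = F·P·Fᵀ + Q = [15 -18; -18 55]
y = z − H·x̄ = [-6]
S = H·P̄·Hᵀ + R = [58]
K = P̄·Hᵀ·S⁻¹ = [9/29; -55/58]
x' = x̄ + K·y = [4/29, 78/29]
P' = (I − K·H)·P̄ = [273/29 -27/29; -27/29 165/58]

x' = [4/29, 78/29]
P' = [273/29 -27/29; -27/29 165/58]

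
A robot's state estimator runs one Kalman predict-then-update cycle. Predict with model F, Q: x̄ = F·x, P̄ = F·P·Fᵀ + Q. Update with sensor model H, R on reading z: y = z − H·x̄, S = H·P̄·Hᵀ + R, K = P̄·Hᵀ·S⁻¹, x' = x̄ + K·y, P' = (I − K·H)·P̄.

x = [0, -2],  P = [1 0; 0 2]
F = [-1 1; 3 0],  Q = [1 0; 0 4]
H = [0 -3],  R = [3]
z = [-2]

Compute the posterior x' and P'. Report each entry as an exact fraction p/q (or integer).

x̄ = F·x = [-2, 0]
P̄ = F·P·Fᵀ + Q = [4 -3; -3 13]
y = z − H·x̄ = [-2]
S = H·P̄·Hᵀ + R = [120]
K = P̄·Hᵀ·S⁻¹ = [3/40; -13/40]
x' = x̄ + K·y = [-43/20, 13/20]
P' = (I − K·H)·P̄ = [133/40 -3/40; -3/40 13/40]

x' = [-43/20, 13/20]
P' = [133/40 -3/40; -3/40 13/40]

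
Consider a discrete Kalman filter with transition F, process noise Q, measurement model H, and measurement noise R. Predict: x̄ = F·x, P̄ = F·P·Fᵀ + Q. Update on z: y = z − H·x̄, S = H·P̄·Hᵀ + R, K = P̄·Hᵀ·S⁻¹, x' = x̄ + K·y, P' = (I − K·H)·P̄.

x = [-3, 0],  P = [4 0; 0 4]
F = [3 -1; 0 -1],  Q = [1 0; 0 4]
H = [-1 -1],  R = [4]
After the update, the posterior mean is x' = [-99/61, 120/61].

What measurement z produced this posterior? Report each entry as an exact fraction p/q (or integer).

x̄ = F·x = [-9, 0]
P̄ = F·P·Fᵀ + Q = [41 4; 4 8]
S = H·P̄·Hᵀ + R = [61]
K = P̄·Hᵀ·S⁻¹ = [-45/61; -12/61]
x' − x̄ = [450/61, 120/61] = K·y
y = (KᵀK)⁻¹·Kᵀ·(x' − x̄) = [-10]
z = y + H·x̄ = [-10] + [9] = [-1]

z = [-1]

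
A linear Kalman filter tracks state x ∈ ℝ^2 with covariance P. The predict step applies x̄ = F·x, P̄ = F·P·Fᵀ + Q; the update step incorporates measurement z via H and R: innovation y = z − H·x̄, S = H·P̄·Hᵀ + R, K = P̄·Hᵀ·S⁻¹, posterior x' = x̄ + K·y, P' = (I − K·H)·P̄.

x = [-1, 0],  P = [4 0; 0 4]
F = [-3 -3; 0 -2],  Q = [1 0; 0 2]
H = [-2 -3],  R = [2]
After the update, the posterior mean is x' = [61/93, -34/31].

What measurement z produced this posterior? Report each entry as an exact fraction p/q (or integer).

z = [2]

x̄ = F·x = [3, 0]
P̄ = F·P·Fᵀ + Q = [73 24; 24 18]
S = H·P̄·Hᵀ + R = [744]
K = P̄·Hᵀ·S⁻¹ = [-109/372; -17/124]
x' − x̄ = [-218/93, -34/31] = K·y
y = (KᵀK)⁻¹·Kᵀ·(x' − x̄) = [8]
z = y + H·x̄ = [8] + [-6] = [2]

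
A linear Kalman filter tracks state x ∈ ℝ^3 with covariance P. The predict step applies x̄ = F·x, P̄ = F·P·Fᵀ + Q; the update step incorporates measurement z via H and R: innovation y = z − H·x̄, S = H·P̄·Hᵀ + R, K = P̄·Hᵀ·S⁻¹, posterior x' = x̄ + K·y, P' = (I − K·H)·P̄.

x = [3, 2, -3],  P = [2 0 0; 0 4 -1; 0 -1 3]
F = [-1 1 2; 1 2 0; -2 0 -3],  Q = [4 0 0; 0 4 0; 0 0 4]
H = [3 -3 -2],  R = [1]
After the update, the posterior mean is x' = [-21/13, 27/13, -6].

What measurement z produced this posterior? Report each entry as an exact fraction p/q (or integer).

x̄ = F·x = [-7, 7, 3]
P̄ = F·P·Fᵀ + Q = [18 2 -11; 2 22 2; -11 2 39]
S = H·P̄·Hᵀ + R = [637]
K = P̄·Hᵀ·S⁻¹ = [10/91; -64/637; -9/49]
x' − x̄ = [70/13, -64/13, -9] = K·y
y = (KᵀK)⁻¹·Kᵀ·(x' − x̄) = [49]
z = y + H·x̄ = [49] + [-48] = [1]

z = [1]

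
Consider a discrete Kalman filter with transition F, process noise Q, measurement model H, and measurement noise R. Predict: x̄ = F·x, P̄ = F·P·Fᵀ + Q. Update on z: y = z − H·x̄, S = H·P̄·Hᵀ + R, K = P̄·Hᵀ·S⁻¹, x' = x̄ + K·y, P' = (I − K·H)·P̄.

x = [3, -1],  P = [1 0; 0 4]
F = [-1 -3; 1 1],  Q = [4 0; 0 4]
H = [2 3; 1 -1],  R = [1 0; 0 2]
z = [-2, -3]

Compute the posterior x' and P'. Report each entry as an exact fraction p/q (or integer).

x̄ = F·x = [0, 2]
P̄ = F·P·Fᵀ + Q = [41 -13; -13 9]
y = z − H·x̄ = [-8, -1]
S = H·P̄·Hᵀ + R = [90 42; 42 78]
K = P̄·Hᵀ·S⁻¹ = [181/876 509/876; 167/876 -337/876]
x' = x̄ + K·y = [-1957/876, 251/292]
P' = (I − K·H)·P̄ = [647/876 -371/876; -371/876 101/292]

x' = [-1957/876, 251/292]
P' = [647/876 -371/876; -371/876 101/292]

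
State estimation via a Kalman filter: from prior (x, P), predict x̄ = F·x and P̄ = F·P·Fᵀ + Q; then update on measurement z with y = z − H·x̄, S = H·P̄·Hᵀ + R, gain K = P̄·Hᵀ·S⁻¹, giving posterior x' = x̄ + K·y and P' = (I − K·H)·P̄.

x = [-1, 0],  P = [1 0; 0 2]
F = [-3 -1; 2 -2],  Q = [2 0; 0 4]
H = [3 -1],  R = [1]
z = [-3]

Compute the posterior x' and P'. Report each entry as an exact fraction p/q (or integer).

x' = [-68/73, 8/73]
P' = [217/146 305/73; 305/73 926/73]

x̄ = F·x = [3, -2]
P̄ = F·P·Fᵀ + Q = [13 -2; -2 16]
y = z − H·x̄ = [-14]
S = H·P̄·Hᵀ + R = [146]
K = P̄·Hᵀ·S⁻¹ = [41/146; -11/73]
x' = x̄ + K·y = [-68/73, 8/73]
P' = (I − K·H)·P̄ = [217/146 305/73; 305/73 926/73]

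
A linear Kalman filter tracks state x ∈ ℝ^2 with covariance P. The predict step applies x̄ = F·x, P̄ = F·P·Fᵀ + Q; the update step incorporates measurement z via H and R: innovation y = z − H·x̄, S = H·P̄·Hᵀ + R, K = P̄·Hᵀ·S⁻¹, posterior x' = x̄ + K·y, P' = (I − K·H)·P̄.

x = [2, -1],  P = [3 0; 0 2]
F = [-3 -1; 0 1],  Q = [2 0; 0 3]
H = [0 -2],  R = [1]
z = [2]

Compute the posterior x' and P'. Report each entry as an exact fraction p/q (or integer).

x̄ = F·x = [-5, -1]
P̄ = F·P·Fᵀ + Q = [31 -2; -2 5]
y = z − H·x̄ = [0]
S = H·P̄·Hᵀ + R = [21]
K = P̄·Hᵀ·S⁻¹ = [4/21; -10/21]
x' = x̄ + K·y = [-5, -1]
P' = (I − K·H)·P̄ = [635/21 -2/21; -2/21 5/21]

x' = [-5, -1]
P' = [635/21 -2/21; -2/21 5/21]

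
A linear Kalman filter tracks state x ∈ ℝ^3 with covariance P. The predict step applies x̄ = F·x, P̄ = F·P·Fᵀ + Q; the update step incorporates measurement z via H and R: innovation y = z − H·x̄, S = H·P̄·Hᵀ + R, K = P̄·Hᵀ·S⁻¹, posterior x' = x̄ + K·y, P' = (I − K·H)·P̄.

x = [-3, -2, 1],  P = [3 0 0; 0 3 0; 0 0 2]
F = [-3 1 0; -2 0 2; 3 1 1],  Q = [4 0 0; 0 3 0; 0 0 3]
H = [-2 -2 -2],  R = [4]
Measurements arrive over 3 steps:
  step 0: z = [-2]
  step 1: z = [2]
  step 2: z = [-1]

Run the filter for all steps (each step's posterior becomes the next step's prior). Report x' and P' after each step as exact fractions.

step 0: x̄ = F·x = [7, 8, -10]
step 0: P̄ = F·P·Fᵀ + Q = [34 18 -24; 18 23 -14; -24 -14 35]
step 0: y = z − H·x̄ = [8]
step 0: S = H·P̄·Hᵀ + R = [212]
step 0: K = P̄·Hᵀ·S⁻¹ = [-14/53; -27/106; 3/106]
step 0: x' = x̄ + K·y = [259/53, 316/53, -518/53]
step 0: P' = (I − K·H)·P̄ = [1018/53 198/53 -1188/53; 198/53 490/53 -661/53; -1188/53 -661/53 1846/53]
step 1: x̄ = F·x = [-461/53, -1554/53, 575/53]
step 1: P̄ = F·P·Fᵀ + Q = [8676/53 11518/53 -5769/53; 11518/53 21119/53 -8886/53; -5769/53 -8886/53 4395/53]
step 1: y = z − H·x̄ = [-2774/53]
step 1: S = H·P̄·Hᵀ + R = [111876/53]
step 1: K = P̄·Hᵀ·S⁻¹ = [-14425/55938; -7917/18646; 1710/9323]
step 1: x' = x̄ + K·y = [134222/27969, -66171/9323, 11645/9323]
step 1: P' = (I − K·H)·P̄ = [652423/27969 -128687/9323 -83979/9323; -128687/9323 167090/9323 -30486/9323; -83979/9323 -30486/9323 111045/9323]
step 2: x̄ = F·x = [-200393/9323, -198574/27969, 79696/9323]
step 2: P̄ = F·P·Fᵀ + Q = [2933773/9323 2005122/9323 -1568728/9323; 2005122/9323 6041635/27969 -1222270/9323; -1568728/9323 -1222270/9323 926405/9323]
step 2: y = z − H·x̄ = [-1149299/27969]
step 2: S = H·P̄·Hᵀ + R = [51739528/27969]
step 2: K = P̄·Hᵀ·S⁻¹ = [-10110501/25869764; -8390191/25869764; 5593779/25869764]
step 2: x' = x̄ + K·y = [-140597453/25869764, 161098917/25869764, -8715881/25869764]
step 2: P' = (I − K·H)·P̄ = [415524053/12934882 -251027391/12934882 -154386161/12934882; -251027391/12934882 277182981/12934882 -17765399/12934882; -154386161/12934882 -17765399/12934882 166557781/12934882]

step 0: x' = [259/53, 316/53, -518/53], P' = [1018/53 198/53 -1188/53; 198/53 490/53 -661/53; -1188/53 -661/53 1846/53]
step 1: x' = [134222/27969, -66171/9323, 11645/9323], P' = [652423/27969 -128687/9323 -83979/9323; -128687/9323 167090/9323 -30486/9323; -83979/9323 -30486/9323 111045/9323]
step 2: x' = [-140597453/25869764, 161098917/25869764, -8715881/25869764], P' = [415524053/12934882 -251027391/12934882 -154386161/12934882; -251027391/12934882 277182981/12934882 -17765399/12934882; -154386161/12934882 -17765399/12934882 166557781/12934882]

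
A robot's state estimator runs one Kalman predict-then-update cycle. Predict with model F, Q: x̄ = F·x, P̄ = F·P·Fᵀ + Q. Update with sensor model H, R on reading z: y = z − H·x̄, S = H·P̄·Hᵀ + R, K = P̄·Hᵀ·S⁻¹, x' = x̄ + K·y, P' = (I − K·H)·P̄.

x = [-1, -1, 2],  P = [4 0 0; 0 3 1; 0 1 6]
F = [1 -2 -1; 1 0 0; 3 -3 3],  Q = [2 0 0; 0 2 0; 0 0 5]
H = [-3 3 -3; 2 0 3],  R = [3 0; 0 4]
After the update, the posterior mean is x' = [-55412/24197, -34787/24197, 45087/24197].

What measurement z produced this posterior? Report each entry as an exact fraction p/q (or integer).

z = [-3, 1]

x̄ = F·x = [-1, -1, 6]
P̄ = F·P·Fᵀ + Q = [28 4 9; 4 6 12; 9 12 104]
S = H·P̄·Hᵀ + R = [1119 -1107; -1107 1160]
K = P̄·Hᵀ·S⁻¹ = [-7653/24197 -5572/24197; 4636/24197 5342/24197; 4610/24197 11283/24197]
x' − x̄ = [-31215/24197, -10590/24197, -100095/24197] = K·y
y = (KᵀK)⁻¹·Kᵀ·(x' − x̄) = [15, -15]
z = y + H·x̄ = [15, -15] + [-18, 16] = [-3, 1]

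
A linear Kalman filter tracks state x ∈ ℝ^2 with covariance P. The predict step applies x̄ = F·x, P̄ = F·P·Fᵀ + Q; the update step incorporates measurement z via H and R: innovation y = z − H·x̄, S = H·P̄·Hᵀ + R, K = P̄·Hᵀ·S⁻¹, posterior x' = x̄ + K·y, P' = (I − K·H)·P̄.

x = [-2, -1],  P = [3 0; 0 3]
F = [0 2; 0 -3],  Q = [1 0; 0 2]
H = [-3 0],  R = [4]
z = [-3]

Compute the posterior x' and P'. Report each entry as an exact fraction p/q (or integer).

x' = [109/121, -123/121]
P' = [52/121 -72/121; -72/121 593/121]

x̄ = F·x = [-2, 3]
P̄ = F·P·Fᵀ + Q = [13 -18; -18 29]
y = z − H·x̄ = [-9]
S = H·P̄·Hᵀ + R = [121]
K = P̄·Hᵀ·S⁻¹ = [-39/121; 54/121]
x' = x̄ + K·y = [109/121, -123/121]
P' = (I − K·H)·P̄ = [52/121 -72/121; -72/121 593/121]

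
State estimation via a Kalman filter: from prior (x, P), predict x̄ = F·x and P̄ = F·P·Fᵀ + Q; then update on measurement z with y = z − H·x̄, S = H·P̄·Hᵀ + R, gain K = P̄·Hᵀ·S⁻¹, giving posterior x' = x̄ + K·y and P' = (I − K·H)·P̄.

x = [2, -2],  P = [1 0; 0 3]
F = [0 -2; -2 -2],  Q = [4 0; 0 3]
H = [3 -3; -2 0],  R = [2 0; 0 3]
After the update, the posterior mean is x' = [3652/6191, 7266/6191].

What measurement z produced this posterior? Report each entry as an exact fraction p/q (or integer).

x̄ = F·x = [4, 0]
P̄ = F·P·Fᵀ + Q = [16 12; 12 19]
S = H·P̄·Hᵀ + R = [101 -24; -24 67]
K = P̄·Hᵀ·S⁻¹ = [36/6191 -2944/6191; -1983/6191 -2928/6191]
x' − x̄ = [-21112/6191, 7266/6191] = K·y
y = (KᵀK)⁻¹·Kᵀ·(x' − x̄) = [-14, 7]
z = y + H·x̄ = [-14, 7] + [12, -8] = [-2, -1]

z = [-2, -1]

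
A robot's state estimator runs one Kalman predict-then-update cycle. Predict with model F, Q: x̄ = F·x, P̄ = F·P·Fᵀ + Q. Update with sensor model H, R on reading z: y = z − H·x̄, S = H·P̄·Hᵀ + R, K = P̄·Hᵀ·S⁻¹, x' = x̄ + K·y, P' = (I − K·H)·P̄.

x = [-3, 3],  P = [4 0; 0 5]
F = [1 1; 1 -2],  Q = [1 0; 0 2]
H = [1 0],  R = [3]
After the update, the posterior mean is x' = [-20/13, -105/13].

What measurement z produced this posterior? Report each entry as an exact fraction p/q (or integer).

z = [-2]

x̄ = F·x = [0, -9]
P̄ = F·P·Fᵀ + Q = [10 -6; -6 26]
S = H·P̄·Hᵀ + R = [13]
K = P̄·Hᵀ·S⁻¹ = [10/13; -6/13]
x' − x̄ = [-20/13, 12/13] = K·y
y = (KᵀK)⁻¹·Kᵀ·(x' − x̄) = [-2]
z = y + H·x̄ = [-2] + [0] = [-2]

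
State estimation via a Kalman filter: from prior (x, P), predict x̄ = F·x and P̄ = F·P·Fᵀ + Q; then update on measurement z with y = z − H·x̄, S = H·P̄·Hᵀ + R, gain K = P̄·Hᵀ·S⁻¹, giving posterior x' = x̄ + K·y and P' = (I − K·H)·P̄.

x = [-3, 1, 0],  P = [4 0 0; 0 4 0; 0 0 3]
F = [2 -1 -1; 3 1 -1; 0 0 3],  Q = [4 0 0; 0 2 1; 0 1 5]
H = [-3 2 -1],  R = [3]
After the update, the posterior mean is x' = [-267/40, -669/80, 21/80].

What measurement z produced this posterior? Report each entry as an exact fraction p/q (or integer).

z = [3]

x̄ = F·x = [-7, -8, 0]
P̄ = F·P·Fᵀ + Q = [27 23 -9; 23 45 -8; -9 -8 32]
S = H·P̄·Hᵀ + R = [160]
K = P̄·Hᵀ·S⁻¹ = [-13/80; 29/160; -21/160]
x' − x̄ = [13/40, -29/80, 21/80] = K·y
y = (KᵀK)⁻¹·Kᵀ·(x' − x̄) = [-2]
z = y + H·x̄ = [-2] + [5] = [3]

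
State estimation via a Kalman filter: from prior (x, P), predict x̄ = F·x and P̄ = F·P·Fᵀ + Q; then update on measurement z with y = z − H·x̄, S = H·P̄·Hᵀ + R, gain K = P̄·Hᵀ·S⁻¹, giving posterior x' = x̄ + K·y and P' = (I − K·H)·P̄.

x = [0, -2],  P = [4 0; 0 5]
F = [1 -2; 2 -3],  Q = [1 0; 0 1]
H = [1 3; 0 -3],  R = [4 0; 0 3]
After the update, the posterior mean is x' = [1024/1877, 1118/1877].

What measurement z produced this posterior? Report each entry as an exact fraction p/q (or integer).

x̄ = F·x = [4, 6]
P̄ = F·P·Fᵀ + Q = [25 38; 38 62]
S = H·P̄·Hᵀ + R = [815 -672; -672 561]
K = P̄·Hᵀ·S⁻¹ = [457/1877 166/1877; 224/1877 -354/1877]
x' − x̄ = [-6484/1877, -10144/1877] = K·y
y = (KᵀK)⁻¹·Kᵀ·(x' − x̄) = [-20, 16]
z = y + H·x̄ = [-20, 16] + [22, -18] = [2, -2]

z = [2, -2]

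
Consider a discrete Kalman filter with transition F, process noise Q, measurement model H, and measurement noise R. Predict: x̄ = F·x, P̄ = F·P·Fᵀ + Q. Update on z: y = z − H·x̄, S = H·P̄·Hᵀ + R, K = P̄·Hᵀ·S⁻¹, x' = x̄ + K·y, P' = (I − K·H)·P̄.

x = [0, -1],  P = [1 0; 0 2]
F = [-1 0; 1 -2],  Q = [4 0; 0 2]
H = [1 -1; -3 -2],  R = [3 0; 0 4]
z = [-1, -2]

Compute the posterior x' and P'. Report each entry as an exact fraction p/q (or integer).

x̄ = F·x = [0, 2]
P̄ = F·P·Fᵀ + Q = [5 -1; -1 11]
y = z − H·x̄ = [1, 2]
S = H·P̄·Hᵀ + R = [21 6; 6 81]
K = P̄·Hᵀ·S⁻¹ = [188/555 -103/555; -286/555 -109/555]
x' = x̄ + K·y = [-6/185, 202/185]
P' = (I − K·H)·P̄ = [308/555 -256/555; -256/555 602/555]

x' = [-6/185, 202/185]
P' = [308/555 -256/555; -256/555 602/555]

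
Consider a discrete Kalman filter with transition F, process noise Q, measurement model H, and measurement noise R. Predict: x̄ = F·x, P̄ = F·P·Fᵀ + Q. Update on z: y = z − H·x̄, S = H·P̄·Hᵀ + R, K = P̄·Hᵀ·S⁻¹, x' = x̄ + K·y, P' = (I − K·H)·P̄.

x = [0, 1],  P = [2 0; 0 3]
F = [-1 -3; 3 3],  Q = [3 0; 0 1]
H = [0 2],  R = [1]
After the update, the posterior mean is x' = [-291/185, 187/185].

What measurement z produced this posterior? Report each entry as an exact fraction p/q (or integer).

z = [2]

x̄ = F·x = [-3, 3]
P̄ = F·P·Fᵀ + Q = [32 -33; -33 46]
S = H·P̄·Hᵀ + R = [185]
K = P̄·Hᵀ·S⁻¹ = [-66/185; 92/185]
x' − x̄ = [264/185, -368/185] = K·y
y = (KᵀK)⁻¹·Kᵀ·(x' − x̄) = [-4]
z = y + H·x̄ = [-4] + [6] = [2]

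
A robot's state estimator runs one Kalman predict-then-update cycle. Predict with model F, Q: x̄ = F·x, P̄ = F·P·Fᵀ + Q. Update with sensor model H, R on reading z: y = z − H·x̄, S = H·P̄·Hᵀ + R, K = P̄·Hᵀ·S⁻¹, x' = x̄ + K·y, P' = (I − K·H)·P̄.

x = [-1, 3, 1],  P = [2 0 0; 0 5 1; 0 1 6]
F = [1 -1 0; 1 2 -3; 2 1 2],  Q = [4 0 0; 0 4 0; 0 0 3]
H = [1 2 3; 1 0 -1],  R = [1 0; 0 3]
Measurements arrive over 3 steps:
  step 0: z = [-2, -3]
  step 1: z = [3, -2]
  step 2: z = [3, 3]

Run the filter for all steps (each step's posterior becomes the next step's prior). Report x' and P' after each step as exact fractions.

step 0: x' = [-53938/15935, 18078/15935, -4588/15935], P' = [116029/15935 -210499/15935 101929/15935; -210499/15935 481084/15935 -248599/15935; 101929/15935 -248599/15935 132124/15935]
step 1: x' = [-129293786/12096581, 238953222/12096581, -104478490/12096581], P' = [1875803901/60482905 -3416751678/60482905 1651354527/60482905; -3416751678/60482905 6487806589/60482905 -3174878376/60482905; 1651354527/60482905 -3174878376/60482905 1565618619/60482905]
step 2: x' = [636815840304/356924845691, -8405311276/356924845691, 142042841574/356924845691], P' = [21742009467146/356924845691 -40139604731412/356924845691 19501378217795/356924845691; -40139604731412/356924845691 75674565149170/356924845691 -36995676300300/356924845691; 19501378217795/356924845691 -36995676300300/356924845691 18156965142908/356924845691]

step 0: x̄ = F·x = [-4, 2, 3]
step 0: P̄ = F·P·Fᵀ + Q = [11 -5 -3; -5 68 -21; -3 -21 44]
step 0: y = z − H·x̄ = [-11, 4]
step 0: S = H·P̄·Hᵀ + R = [390 -95; -95 64]
step 0: K = P̄·Hᵀ·S⁻¹ = [818/15935 940/3187; 5872/15935 2540/3187; 1103/15935 -2013/3187]
step 0: x' = x̄ + K·y = [-53938/15935, 18078/15935, -4588/15935]
step 0: P' = (I − K·H)·P̄ = [116029/15935 -210499/15935 101929/15935; -210499/15935 481084/15935 -248599/15935; 101929/15935 -248599/15935 132124/15935]
step 1: x̄ = F·x = [-72016/15935, -4018/15935, -98974/15935]
step 1: P̄ = F·P·Fᵀ + Q = [1081851/15935 -2108222/15935 662529/15935; -2108222/15935 4822839/15935 -1307328/15935; 662529/15935 -1307328/15935 500541/15935]
step 1: y = z − H·x̄ = [424779/15935, -58828/15935]
step 1: S = H·P̄·Hᵀ + R = [4748361/15935 -696502/15935; -696502/15935 305139/15935]
step 1: K = P̄·Hᵀ·S⁻¹ = [-3635874/60482905 74816458/60482905; 34226372/60482905 -80624434/60482905; -1546368/60482905 28578636/60482905]
step 1: x' = x̄ + K·y = [-129293786/12096581, 238953222/12096581, -104478490/12096581]
step 1: P' = (I − K·H)·P̄ = [1875803901/60482905 -3416751678/60482905 1651354527/60482905; -3416751678/60482905 6487806589/60482905 -3174878376/60482905; 1651354527/60482905 -3174878376/60482905 1565618619/60482905]
step 2: x̄ = F·x = [-368247008/12096581, 94578304/1728083, -228591330/12096581]
step 2: P̄ = F·P·Fᵀ + Q = [15439045466/60482905 -4142179952/8640415 10333018697/60482905; -4142179952/8640415 1156794614/1234345 -2790077944/8640415; 10333018697/60482905 -2790077944/8640415 7279261384/60482905]
step 2: y = z − H·x̄ = [-233785515/12096581, 175945421/12096581]
step 2: S = H·P̄·Hᵀ + R = [19395151401/60482905 -4662129404/60482905; -4662129404/60482905 2233718171/60482905]
step 2: K = P̄·Hᵀ·S⁻¹ = [-33065342293/356924845691 746877083117/356924845691; 222496666028/356924845691 -1047976143704/356924845691; -19078954081/356924845691 448137691629/356924845691]
step 2: x' = x̄ + K·y = [636815840304/356924845691, -8405311276/356924845691, 142042841574/356924845691]
step 2: P' = (I − K·H)·P̄ = [21742009467146/356924845691 -40139604731412/356924845691 19501378217795/356924845691; -40139604731412/356924845691 75674565149170/356924845691 -36995676300300/356924845691; 19501378217795/356924845691 -36995676300300/356924845691 18156965142908/356924845691]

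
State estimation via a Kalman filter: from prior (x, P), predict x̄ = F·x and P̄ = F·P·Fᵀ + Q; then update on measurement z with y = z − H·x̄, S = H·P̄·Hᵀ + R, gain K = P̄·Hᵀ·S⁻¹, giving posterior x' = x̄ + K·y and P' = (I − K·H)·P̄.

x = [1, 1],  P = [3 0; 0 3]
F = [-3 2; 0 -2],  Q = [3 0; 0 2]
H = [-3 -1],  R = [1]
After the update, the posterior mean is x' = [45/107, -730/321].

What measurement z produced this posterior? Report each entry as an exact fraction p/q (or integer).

z = [1]

x̄ = F·x = [-1, -2]
P̄ = F·P·Fᵀ + Q = [42 -12; -12 14]
S = H·P̄·Hᵀ + R = [321]
K = P̄·Hᵀ·S⁻¹ = [-38/107; 22/321]
x' − x̄ = [152/107, -88/321] = K·y
y = (KᵀK)⁻¹·Kᵀ·(x' − x̄) = [-4]
z = y + H·x̄ = [-4] + [5] = [1]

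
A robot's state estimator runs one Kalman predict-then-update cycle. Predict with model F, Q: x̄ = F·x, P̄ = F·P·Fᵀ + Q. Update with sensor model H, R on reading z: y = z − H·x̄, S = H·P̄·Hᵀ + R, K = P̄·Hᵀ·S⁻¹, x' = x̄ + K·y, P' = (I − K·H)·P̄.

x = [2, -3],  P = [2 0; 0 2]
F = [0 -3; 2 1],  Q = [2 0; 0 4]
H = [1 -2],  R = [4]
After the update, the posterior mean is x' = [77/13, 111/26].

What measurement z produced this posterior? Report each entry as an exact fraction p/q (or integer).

x̄ = F·x = [9, 1]
P̄ = F·P·Fᵀ + Q = [20 -6; -6 14]
S = H·P̄·Hᵀ + R = [104]
K = P̄·Hᵀ·S⁻¹ = [4/13; -17/52]
x' − x̄ = [-40/13, 85/26] = K·y
y = (KᵀK)⁻¹·Kᵀ·(x' − x̄) = [-10]
z = y + H·x̄ = [-10] + [7] = [-3]

z = [-3]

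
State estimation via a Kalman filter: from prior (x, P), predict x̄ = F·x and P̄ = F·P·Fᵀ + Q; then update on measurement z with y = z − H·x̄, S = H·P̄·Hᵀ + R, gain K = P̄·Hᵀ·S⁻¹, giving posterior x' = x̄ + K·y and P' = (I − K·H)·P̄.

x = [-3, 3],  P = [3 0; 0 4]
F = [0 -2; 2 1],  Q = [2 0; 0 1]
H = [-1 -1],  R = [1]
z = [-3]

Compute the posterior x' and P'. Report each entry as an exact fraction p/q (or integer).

x̄ = F·x = [-6, -3]
P̄ = F·P·Fᵀ + Q = [18 -8; -8 17]
y = z − H·x̄ = [-12]
S = H·P̄·Hᵀ + R = [20]
K = P̄·Hᵀ·S⁻¹ = [-1/2; -9/20]
x' = x̄ + K·y = [0, 12/5]
P' = (I − K·H)·P̄ = [13 -25/2; -25/2 259/20]

x' = [0, 12/5]
P' = [13 -25/2; -25/2 259/20]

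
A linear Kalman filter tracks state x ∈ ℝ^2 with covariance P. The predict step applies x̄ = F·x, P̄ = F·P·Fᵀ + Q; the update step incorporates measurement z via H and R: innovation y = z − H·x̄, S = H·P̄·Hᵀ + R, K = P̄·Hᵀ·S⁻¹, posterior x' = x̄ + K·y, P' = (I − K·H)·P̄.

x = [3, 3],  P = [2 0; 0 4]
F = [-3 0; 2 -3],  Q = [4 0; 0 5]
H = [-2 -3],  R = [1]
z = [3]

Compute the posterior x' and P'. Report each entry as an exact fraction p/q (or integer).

x' = [-1641/193, 897/193]
P' = [4214/193 -2808/193; -2808/193 3785/386]

x̄ = F·x = [-9, -3]
P̄ = F·P·Fᵀ + Q = [22 -12; -12 49]
y = z − H·x̄ = [-24]
S = H·P̄·Hᵀ + R = [386]
K = P̄·Hᵀ·S⁻¹ = [-4/193; -123/386]
x' = x̄ + K·y = [-1641/193, 897/193]
P' = (I − K·H)·P̄ = [4214/193 -2808/193; -2808/193 3785/386]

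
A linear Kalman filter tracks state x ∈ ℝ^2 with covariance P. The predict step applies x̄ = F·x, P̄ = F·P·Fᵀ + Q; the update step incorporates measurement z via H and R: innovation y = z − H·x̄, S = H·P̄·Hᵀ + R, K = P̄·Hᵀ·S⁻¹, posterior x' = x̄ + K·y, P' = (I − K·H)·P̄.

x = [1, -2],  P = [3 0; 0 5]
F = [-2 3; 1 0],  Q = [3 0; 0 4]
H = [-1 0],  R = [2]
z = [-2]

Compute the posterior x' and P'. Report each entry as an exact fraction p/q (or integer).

x̄ = F·x = [-8, 1]
P̄ = F·P·Fᵀ + Q = [60 -6; -6 7]
y = z − H·x̄ = [-10]
S = H·P̄·Hᵀ + R = [62]
K = P̄·Hᵀ·S⁻¹ = [-30/31; 3/31]
x' = x̄ + K·y = [52/31, 1/31]
P' = (I − K·H)·P̄ = [60/31 -6/31; -6/31 199/31]

x' = [52/31, 1/31]
P' = [60/31 -6/31; -6/31 199/31]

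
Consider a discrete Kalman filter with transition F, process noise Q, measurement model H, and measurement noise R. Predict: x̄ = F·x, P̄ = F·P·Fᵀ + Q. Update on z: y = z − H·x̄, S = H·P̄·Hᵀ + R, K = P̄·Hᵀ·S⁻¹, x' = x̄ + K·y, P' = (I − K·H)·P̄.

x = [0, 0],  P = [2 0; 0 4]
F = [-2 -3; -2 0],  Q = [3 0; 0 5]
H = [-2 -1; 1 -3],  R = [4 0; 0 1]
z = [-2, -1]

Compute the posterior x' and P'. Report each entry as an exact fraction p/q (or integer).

x̄ = F·x = [0, 0]
P̄ = F·P·Fᵀ + Q = [47 8; 8 13]
y = z − H·x̄ = [-2, -1]
S = H·P̄·Hᵀ + R = [237 -15; -15 117]
K = P̄·Hᵀ·S⁻¹ = [-3863/9168 1307/9168; -643/4584 -1297/4584]
x' = x̄ + K·y = [6419/9168, 861/1528]
P' = (I − K·H)·P̄ = [6809/9168 917/4584; 917/4584 123/764]

x' = [6419/9168, 861/1528]
P' = [6809/9168 917/4584; 917/4584 123/764]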